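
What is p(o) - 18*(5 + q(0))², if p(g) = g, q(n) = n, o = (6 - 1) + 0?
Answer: -445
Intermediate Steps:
o = 5 (o = 5 + 0 = 5)
p(o) - 18*(5 + q(0))² = 5 - 18*(5 + 0)² = 5 - 18*5² = 5 - 18*25 = 5 - 450 = -445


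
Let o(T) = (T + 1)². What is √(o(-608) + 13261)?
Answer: 7*√7790 ≈ 617.83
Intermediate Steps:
o(T) = (1 + T)²
√(o(-608) + 13261) = √((1 - 608)² + 13261) = √((-607)² + 13261) = √(368449 + 13261) = √381710 = 7*√7790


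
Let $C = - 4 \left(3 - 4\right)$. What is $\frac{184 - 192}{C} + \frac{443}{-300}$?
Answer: $- \frac{1043}{300} \approx -3.4767$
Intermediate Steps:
$C = 4$ ($C = \left(-4\right) \left(-1\right) = 4$)
$\frac{184 - 192}{C} + \frac{443}{-300} = \frac{184 - 192}{4} + \frac{443}{-300} = \left(-8\right) \frac{1}{4} + 443 \left(- \frac{1}{300}\right) = -2 - \frac{443}{300} = - \frac{1043}{300}$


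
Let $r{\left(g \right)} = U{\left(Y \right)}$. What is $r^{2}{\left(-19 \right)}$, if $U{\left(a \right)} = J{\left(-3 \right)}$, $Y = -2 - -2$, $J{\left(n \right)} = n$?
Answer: $9$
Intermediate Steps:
$Y = 0$ ($Y = -2 + 2 = 0$)
$U{\left(a \right)} = -3$
$r{\left(g \right)} = -3$
$r^{2}{\left(-19 \right)} = \left(-3\right)^{2} = 9$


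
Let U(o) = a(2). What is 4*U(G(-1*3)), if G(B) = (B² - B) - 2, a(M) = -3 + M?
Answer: -4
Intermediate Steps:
G(B) = -2 + B² - B
U(o) = -1 (U(o) = -3 + 2 = -1)
4*U(G(-1*3)) = 4*(-1) = -4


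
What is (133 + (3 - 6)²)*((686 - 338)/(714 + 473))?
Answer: 49416/1187 ≈ 41.631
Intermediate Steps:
(133 + (3 - 6)²)*((686 - 338)/(714 + 473)) = (133 + (-3)²)*(348/1187) = (133 + 9)*(348*(1/1187)) = 142*(348/1187) = 49416/1187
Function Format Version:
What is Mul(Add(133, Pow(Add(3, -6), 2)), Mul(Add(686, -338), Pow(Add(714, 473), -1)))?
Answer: Rational(49416, 1187) ≈ 41.631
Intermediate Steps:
Mul(Add(133, Pow(Add(3, -6), 2)), Mul(Add(686, -338), Pow(Add(714, 473), -1))) = Mul(Add(133, Pow(-3, 2)), Mul(348, Pow(1187, -1))) = Mul(Add(133, 9), Mul(348, Rational(1, 1187))) = Mul(142, Rational(348, 1187)) = Rational(49416, 1187)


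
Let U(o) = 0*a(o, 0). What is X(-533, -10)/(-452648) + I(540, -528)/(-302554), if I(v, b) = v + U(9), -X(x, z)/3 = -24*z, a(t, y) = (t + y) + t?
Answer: -237420/1222771991 ≈ -0.00019417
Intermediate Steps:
a(t, y) = y + 2*t
U(o) = 0 (U(o) = 0*(0 + 2*o) = 0*(2*o) = 0)
X(x, z) = 72*z (X(x, z) = -(-72)*z = 72*z)
I(v, b) = v (I(v, b) = v + 0 = v)
X(-533, -10)/(-452648) + I(540, -528)/(-302554) = (72*(-10))/(-452648) + 540/(-302554) = -720*(-1/452648) + 540*(-1/302554) = 90/56581 - 270/151277 = -237420/1222771991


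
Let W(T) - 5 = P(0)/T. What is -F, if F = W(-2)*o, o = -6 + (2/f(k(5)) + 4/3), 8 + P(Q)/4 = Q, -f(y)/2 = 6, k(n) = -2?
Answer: 203/2 ≈ 101.50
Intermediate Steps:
f(y) = -12 (f(y) = -2*6 = -12)
P(Q) = -32 + 4*Q
W(T) = 5 - 32/T (W(T) = 5 + (-32 + 4*0)/T = 5 + (-32 + 0)/T = 5 - 32/T)
o = -29/6 (o = -6 + (2/(-12) + 4/3) = -6 + (2*(-1/12) + 4*(1/3)) = -6 + (-1/6 + 4/3) = -6 + 7/6 = -29/6 ≈ -4.8333)
F = -203/2 (F = (5 - 32/(-2))*(-29/6) = (5 - 32*(-1/2))*(-29/6) = (5 + 16)*(-29/6) = 21*(-29/6) = -203/2 ≈ -101.50)
-F = -1*(-203/2) = 203/2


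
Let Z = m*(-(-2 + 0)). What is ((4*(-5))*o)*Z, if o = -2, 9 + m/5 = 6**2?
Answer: 10800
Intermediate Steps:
m = 135 (m = -45 + 5*6**2 = -45 + 5*36 = -45 + 180 = 135)
Z = 270 (Z = 135*(-(-2 + 0)) = 135*(-1*(-2)) = 135*2 = 270)
((4*(-5))*o)*Z = ((4*(-5))*(-2))*270 = -20*(-2)*270 = 40*270 = 10800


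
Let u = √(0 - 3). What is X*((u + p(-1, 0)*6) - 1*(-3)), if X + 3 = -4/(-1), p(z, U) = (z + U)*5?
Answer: -27 + I*√3 ≈ -27.0 + 1.732*I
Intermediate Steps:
p(z, U) = 5*U + 5*z (p(z, U) = (U + z)*5 = 5*U + 5*z)
u = I*√3 (u = √(-3) = I*√3 ≈ 1.732*I)
X = 1 (X = -3 - 4/(-1) = -3 - 4*(-1) = -3 + 4 = 1)
X*((u + p(-1, 0)*6) - 1*(-3)) = 1*((I*√3 + (5*0 + 5*(-1))*6) - 1*(-3)) = 1*((I*√3 + (0 - 5)*6) + 3) = 1*((I*√3 - 5*6) + 3) = 1*((I*√3 - 30) + 3) = 1*((-30 + I*√3) + 3) = 1*(-27 + I*√3) = -27 + I*√3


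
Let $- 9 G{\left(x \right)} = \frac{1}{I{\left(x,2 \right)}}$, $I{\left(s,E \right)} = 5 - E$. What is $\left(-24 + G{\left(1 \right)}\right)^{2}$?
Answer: $\frac{421201}{729} \approx 577.78$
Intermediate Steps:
$G{\left(x \right)} = - \frac{1}{27}$ ($G{\left(x \right)} = - \frac{1}{9 \left(5 - 2\right)} = - \frac{1}{9 \cdot 3} = \left(- \frac{1}{9}\right) \frac{1}{3} = - \frac{1}{27}$)
$\left(-24 + G{\left(1 \right)}\right)^{2} = \left(-24 - \frac{1}{27}\right)^{2} = \left(- \frac{649}{27}\right)^{2} = \frac{421201}{729}$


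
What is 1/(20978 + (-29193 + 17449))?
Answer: 1/9234 ≈ 0.00010830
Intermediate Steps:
1/(20978 + (-29193 + 17449)) = 1/(20978 - 11744) = 1/9234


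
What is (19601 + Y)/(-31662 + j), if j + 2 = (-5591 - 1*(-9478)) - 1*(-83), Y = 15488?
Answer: -35089/27694 ≈ -1.2670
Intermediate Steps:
j = 3968 (j = -2 + ((-5591 - 1*(-9478)) - 1*(-83)) = -2 + ((-5591 + 9478) + 83) = -2 + (3887 + 83) = -2 + 3970 = 3968)
(19601 + Y)/(-31662 + j) = (19601 + 15488)/(-31662 + 3968) = 35089/(-27694) = 35089*(-1/27694) = -35089/27694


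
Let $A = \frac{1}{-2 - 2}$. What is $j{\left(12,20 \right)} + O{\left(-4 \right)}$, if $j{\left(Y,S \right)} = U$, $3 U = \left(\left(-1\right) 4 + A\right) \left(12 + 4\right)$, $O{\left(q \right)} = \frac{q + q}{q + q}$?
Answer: $- \frac{65}{3} \approx -21.667$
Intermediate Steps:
$O{\left(q \right)} = 1$ ($O{\left(q \right)} = \frac{2 q}{2 q} = 2 q \frac{1}{2 q} = 1$)
$A = - \frac{1}{4}$ ($A = \frac{1}{-4} = - \frac{1}{4} \approx -0.25$)
$U = - \frac{68}{3}$ ($U = \frac{\left(\left(-1\right) 4 - \frac{1}{4}\right) \left(12 + 4\right)}{3} = \frac{\left(-4 - \frac{1}{4}\right) 16}{3} = \frac{\left(- \frac{17}{4}\right) 16}{3} = \frac{1}{3} \left(-68\right) = - \frac{68}{3} \approx -22.667$)
$j{\left(Y,S \right)} = - \frac{68}{3}$
$j{\left(12,20 \right)} + O{\left(-4 \right)} = - \frac{68}{3} + 1 = - \frac{65}{3}$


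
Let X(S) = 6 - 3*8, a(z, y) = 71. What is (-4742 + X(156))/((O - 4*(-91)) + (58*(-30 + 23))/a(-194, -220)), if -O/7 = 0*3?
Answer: -24140/1817 ≈ -13.286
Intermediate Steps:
O = 0 (O = -0*3 = -7*0 = 0)
X(S) = -18 (X(S) = 6 - 24 = -18)
(-4742 + X(156))/((O - 4*(-91)) + (58*(-30 + 23))/a(-194, -220)) = (-4742 - 18)/((0 - 4*(-91)) + (58*(-30 + 23))/71) = -4760/((0 + 364) + (58*(-7))*(1/71)) = -4760/(364 - 406*1/71) = -4760/(364 - 406/71) = -4760/25438/71 = -4760*71/25438 = -24140/1817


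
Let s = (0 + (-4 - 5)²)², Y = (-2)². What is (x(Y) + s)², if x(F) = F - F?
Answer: 43046721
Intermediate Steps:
Y = 4
x(F) = 0
s = 6561 (s = (0 + (-9)²)² = (0 + 81)² = 81² = 6561)
(x(Y) + s)² = (0 + 6561)² = 6561² = 43046721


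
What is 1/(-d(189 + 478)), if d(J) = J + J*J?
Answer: -1/445556 ≈ -2.2444e-6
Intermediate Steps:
d(J) = J + J²
1/(-d(189 + 478)) = 1/(-(189 + 478)*(1 + (189 + 478))) = 1/(-667*(1 + 667)) = 1/(-667*668) = 1/(-1*445556) = 1/(-445556) = -1/445556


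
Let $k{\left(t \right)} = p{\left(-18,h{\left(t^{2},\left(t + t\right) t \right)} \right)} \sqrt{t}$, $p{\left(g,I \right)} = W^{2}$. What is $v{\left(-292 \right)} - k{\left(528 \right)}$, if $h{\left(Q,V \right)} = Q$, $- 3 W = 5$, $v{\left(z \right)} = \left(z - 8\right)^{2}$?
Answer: $90000 - \frac{100 \sqrt{33}}{9} \approx 89936.0$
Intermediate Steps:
$v{\left(z \right)} = \left(-8 + z\right)^{2}$
$W = - \frac{5}{3}$ ($W = \left(- \frac{1}{3}\right) 5 = - \frac{5}{3} \approx -1.6667$)
$p{\left(g,I \right)} = \frac{25}{9}$ ($p{\left(g,I \right)} = \left(- \frac{5}{3}\right)^{2} = \frac{25}{9}$)
$k{\left(t \right)} = \frac{25 \sqrt{t}}{9}$
$v{\left(-292 \right)} - k{\left(528 \right)} = \left(-8 - 292\right)^{2} - \frac{25 \sqrt{528}}{9} = \left(-300\right)^{2} - \frac{25 \cdot 4 \sqrt{33}}{9} = 90000 - \frac{100 \sqrt{33}}{9}$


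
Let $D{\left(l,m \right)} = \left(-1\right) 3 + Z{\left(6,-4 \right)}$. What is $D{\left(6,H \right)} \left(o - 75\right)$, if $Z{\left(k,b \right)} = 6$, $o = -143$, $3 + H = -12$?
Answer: $-654$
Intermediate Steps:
$H = -15$ ($H = -3 - 12 = -15$)
$D{\left(l,m \right)} = 3$ ($D{\left(l,m \right)} = \left(-1\right) 3 + 6 = -3 + 6 = 3$)
$D{\left(6,H \right)} \left(o - 75\right) = 3 \left(-143 - 75\right) = 3 \left(-218\right) = -654$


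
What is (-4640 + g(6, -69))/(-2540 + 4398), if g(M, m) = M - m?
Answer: -4565/1858 ≈ -2.4569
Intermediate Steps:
(-4640 + g(6, -69))/(-2540 + 4398) = (-4640 + (6 - 1*(-69)))/(-2540 + 4398) = (-4640 + (6 + 69))/1858 = (-4640 + 75)*(1/1858) = -4565*1/1858 = -4565/1858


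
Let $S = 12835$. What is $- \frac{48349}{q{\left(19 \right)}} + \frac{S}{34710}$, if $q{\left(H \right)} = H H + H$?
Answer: $- \frac{167331649}{1318980} \approx -126.86$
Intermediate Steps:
$q{\left(H \right)} = H + H^{2}$ ($q{\left(H \right)} = H^{2} + H = H + H^{2}$)
$- \frac{48349}{q{\left(19 \right)}} + \frac{S}{34710} = - \frac{48349}{19 \left(1 + 19\right)} + \frac{12835}{34710} = - \frac{48349}{19 \cdot 20} + 12835 \cdot \frac{1}{34710} = - \frac{48349}{380} + \frac{2567}{6942} = - \frac{167331649}{1318980}$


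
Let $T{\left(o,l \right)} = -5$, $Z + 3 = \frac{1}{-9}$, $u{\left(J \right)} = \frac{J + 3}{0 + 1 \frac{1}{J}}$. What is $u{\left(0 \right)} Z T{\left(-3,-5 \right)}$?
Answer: $0$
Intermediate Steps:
$u{\left(J \right)} = J \left(3 + J\right)$ ($u{\left(J \right)} = \frac{3 + J}{0 + \frac{1}{J}} = \frac{3 + J}{\frac{1}{J}} = \left(3 + J\right) J = J \left(3 + J\right)$)
$Z = - \frac{28}{9}$ ($Z = -3 + \frac{1}{-9} = -3 - \frac{1}{9} = - \frac{28}{9} \approx -3.1111$)
$u{\left(0 \right)} Z T{\left(-3,-5 \right)} = 0 \left(3 + 0\right) \left(- \frac{28}{9}\right) \left(-5\right) = 0 \cdot 3 \left(- \frac{28}{9}\right) \left(-5\right) = 0 \left(- \frac{28}{9}\right) \left(-5\right) = 0 \left(-5\right) = 0$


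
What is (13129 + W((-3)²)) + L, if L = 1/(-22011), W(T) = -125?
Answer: 286231043/22011 ≈ 13004.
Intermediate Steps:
L = -1/22011 ≈ -4.5432e-5
(13129 + W((-3)²)) + L = (13129 - 125) - 1/22011 = 13004 - 1/22011 = 286231043/22011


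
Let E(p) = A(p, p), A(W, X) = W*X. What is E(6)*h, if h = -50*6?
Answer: -10800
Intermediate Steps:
E(p) = p² (E(p) = p*p = p²)
h = -300
E(6)*h = 6²*(-300) = 36*(-300) = -10800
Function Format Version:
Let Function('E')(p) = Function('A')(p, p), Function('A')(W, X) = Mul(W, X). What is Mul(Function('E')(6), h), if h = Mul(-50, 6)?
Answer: -10800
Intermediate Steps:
Function('E')(p) = Pow(p, 2) (Function('E')(p) = Mul(p, p) = Pow(p, 2))
h = -300
Mul(Function('E')(6), h) = Mul(Pow(6, 2), -300) = Mul(36, -300) = -10800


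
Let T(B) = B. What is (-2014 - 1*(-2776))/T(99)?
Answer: 254/33 ≈ 7.6970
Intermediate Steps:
(-2014 - 1*(-2776))/T(99) = (-2014 - 1*(-2776))/99 = (-2014 + 2776)*(1/99) = 762*(1/99) = 254/33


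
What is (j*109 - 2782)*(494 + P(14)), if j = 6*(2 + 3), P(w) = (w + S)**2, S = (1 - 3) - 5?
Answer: 264984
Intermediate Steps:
S = -7 (S = -2 - 5 = -7)
P(w) = (-7 + w)**2 (P(w) = (w - 7)**2 = (-7 + w)**2)
j = 30 (j = 6*5 = 30)
(j*109 - 2782)*(494 + P(14)) = (30*109 - 2782)*(494 + (-7 + 14)**2) = (3270 - 2782)*(494 + 7**2) = 488*(494 + 49) = 488*543 = 264984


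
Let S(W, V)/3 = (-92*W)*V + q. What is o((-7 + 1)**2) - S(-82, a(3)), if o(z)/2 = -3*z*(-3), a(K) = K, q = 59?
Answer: -67425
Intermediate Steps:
S(W, V) = 177 - 276*V*W (S(W, V) = 3*((-92*W)*V + 59) = 3*(-92*V*W + 59) = 3*(59 - 92*V*W) = 177 - 276*V*W)
o(z) = 18*z (o(z) = 2*(-3*z*(-3)) = 2*(9*z) = 18*z)
o((-7 + 1)**2) - S(-82, a(3)) = 18*(-7 + 1)**2 - (177 - 276*3*(-82)) = 18*(-6)**2 - (177 + 67896) = 18*36 - 1*68073 = 648 - 68073 = -67425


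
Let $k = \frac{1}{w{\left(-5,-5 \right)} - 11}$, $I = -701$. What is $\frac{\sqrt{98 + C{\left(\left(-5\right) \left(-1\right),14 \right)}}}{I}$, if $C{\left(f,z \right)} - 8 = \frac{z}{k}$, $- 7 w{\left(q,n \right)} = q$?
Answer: $- \frac{i \sqrt{38}}{701} \approx - 0.0087937 i$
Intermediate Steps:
$w{\left(q,n \right)} = - \frac{q}{7}$
$k = - \frac{7}{72}$ ($k = \frac{1}{\left(- \frac{1}{7}\right) \left(-5\right) - 11} = \frac{1}{\frac{5}{7} - 11} = \frac{1}{- \frac{72}{7}} = - \frac{7}{72} \approx -0.097222$)
$C{\left(f,z \right)} = 8 - \frac{72 z}{7}$ ($C{\left(f,z \right)} = 8 + \frac{z}{- \frac{7}{72}} = 8 + z \left(- \frac{72}{7}\right) = 8 - \frac{72 z}{7}$)
$\frac{\sqrt{98 + C{\left(\left(-5\right) \left(-1\right),14 \right)}}}{I} = \frac{\sqrt{98 + \left(8 - 144\right)}}{-701} = \sqrt{98 + \left(8 - 144\right)} \left(- \frac{1}{701}\right) = \sqrt{98 - 136} \left(- \frac{1}{701}\right) = \sqrt{-38} \left(- \frac{1}{701}\right) = i \sqrt{38} \left(- \frac{1}{701}\right) = - \frac{i \sqrt{38}}{701}$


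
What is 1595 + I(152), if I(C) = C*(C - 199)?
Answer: -5549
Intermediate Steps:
I(C) = C*(-199 + C)
1595 + I(152) = 1595 + 152*(-199 + 152) = 1595 + 152*(-47) = 1595 - 7144 = -5549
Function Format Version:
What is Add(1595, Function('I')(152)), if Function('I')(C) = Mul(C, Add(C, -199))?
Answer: -5549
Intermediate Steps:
Function('I')(C) = Mul(C, Add(-199, C))
Add(1595, Function('I')(152)) = Add(1595, Mul(152, Add(-199, 152))) = Add(1595, Mul(152, -47)) = Add(1595, -7144) = -5549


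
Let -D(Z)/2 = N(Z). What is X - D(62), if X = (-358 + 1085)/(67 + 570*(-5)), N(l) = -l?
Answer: -345819/2783 ≈ -124.26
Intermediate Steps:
D(Z) = 2*Z (D(Z) = -(-2)*Z = 2*Z)
X = -727/2783 (X = 727/(67 - 2850) = 727/(-2783) = 727*(-1/2783) = -727/2783 ≈ -0.26123)
X - D(62) = -727/2783 - 2*62 = -727/2783 - 1*124 = -727/2783 - 124 = -345819/2783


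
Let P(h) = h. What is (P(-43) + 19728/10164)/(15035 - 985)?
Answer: -34777/11900350 ≈ -0.0029224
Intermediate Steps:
(P(-43) + 19728/10164)/(15035 - 985) = (-43 + 19728/10164)/(15035 - 985) = (-43 + 19728*(1/10164))/14050 = (-43 + 1644/847)*(1/14050) = -34777/847*1/14050 = -34777/11900350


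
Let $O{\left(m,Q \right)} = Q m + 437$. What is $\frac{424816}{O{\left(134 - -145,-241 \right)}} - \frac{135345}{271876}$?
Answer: $- \frac{62269295753}{9080930276} \approx -6.8571$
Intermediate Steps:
$O{\left(m,Q \right)} = 437 + Q m$
$\frac{424816}{O{\left(134 - -145,-241 \right)}} - \frac{135345}{271876} = \frac{424816}{437 - 241 \left(134 - -145\right)} - \frac{135345}{271876} = \frac{424816}{437 - 241 \left(134 + 145\right)} - \frac{135345}{271876} = \frac{424816}{437 - 67239} - \frac{135345}{271876} = \frac{424816}{-66802} - \frac{135345}{271876} = 424816 \left(- \frac{1}{66802}\right) - \frac{135345}{271876} = - \frac{212408}{33401} - \frac{135345}{271876} = - \frac{62269295753}{9080930276}$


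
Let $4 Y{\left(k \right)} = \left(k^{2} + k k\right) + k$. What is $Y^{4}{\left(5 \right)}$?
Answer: $\frac{9150625}{256} \approx 35745.0$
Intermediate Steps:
$Y{\left(k \right)} = \frac{k^{2}}{2} + \frac{k}{4}$ ($Y{\left(k \right)} = \frac{\left(k^{2} + k k\right) + k}{4} = \frac{\left(k^{2} + k^{2}\right) + k}{4} = \frac{2 k^{2} + k}{4} = \frac{k + 2 k^{2}}{4} = \frac{k^{2}}{2} + \frac{k}{4}$)
$Y^{4}{\left(5 \right)} = \left(\frac{1}{4} \cdot 5 \left(1 + 2 \cdot 5\right)\right)^{4} = \left(\frac{1}{4} \cdot 5 \left(1 + 10\right)\right)^{4} = \left(\frac{1}{4} \cdot 5 \cdot 11\right)^{4} = \left(\frac{55}{4}\right)^{4} = \frac{9150625}{256}$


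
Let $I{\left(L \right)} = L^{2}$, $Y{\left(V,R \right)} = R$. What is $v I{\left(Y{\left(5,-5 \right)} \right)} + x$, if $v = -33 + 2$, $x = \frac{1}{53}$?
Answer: $- \frac{41074}{53} \approx -774.98$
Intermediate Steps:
$x = \frac{1}{53} \approx 0.018868$
$v = -31$
$v I{\left(Y{\left(5,-5 \right)} \right)} + x = - 31 \left(-5\right)^{2} + \frac{1}{53} = \left(-31\right) 25 + \frac{1}{53} = -775 + \frac{1}{53} = - \frac{41074}{53}$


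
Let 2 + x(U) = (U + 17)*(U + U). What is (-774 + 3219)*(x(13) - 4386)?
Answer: -8821560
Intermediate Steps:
x(U) = -2 + 2*U*(17 + U) (x(U) = -2 + (U + 17)*(U + U) = -2 + (17 + U)*(2*U) = -2 + 2*U*(17 + U))
(-774 + 3219)*(x(13) - 4386) = (-774 + 3219)*((-2 + 2*13**2 + 34*13) - 4386) = 2445*((-2 + 2*169 + 442) - 4386) = 2445*((-2 + 338 + 442) - 4386) = 2445*(778 - 4386) = 2445*(-3608) = -8821560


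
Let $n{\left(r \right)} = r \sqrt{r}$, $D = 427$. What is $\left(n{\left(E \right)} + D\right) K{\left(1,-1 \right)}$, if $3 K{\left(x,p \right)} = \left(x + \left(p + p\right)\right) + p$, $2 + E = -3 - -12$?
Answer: $- \frac{854}{3} - \frac{14 \sqrt{7}}{3} \approx -297.01$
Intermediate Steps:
$E = 7$ ($E = -2 - -9 = -2 + \left(-3 + 12\right) = -2 + 9 = 7$)
$n{\left(r \right)} = r^{\frac{3}{2}}$
$K{\left(x,p \right)} = p + \frac{x}{3}$ ($K{\left(x,p \right)} = \frac{\left(x + \left(p + p\right)\right) + p}{3} = \frac{\left(x + 2 p\right) + p}{3} = \frac{x + 3 p}{3} = p + \frac{x}{3}$)
$\left(n{\left(E \right)} + D\right) K{\left(1,-1 \right)} = \left(7^{\frac{3}{2}} + 427\right) \left(-1 + \frac{1}{3} \cdot 1\right) = \left(7 \sqrt{7} + 427\right) \left(-1 + \frac{1}{3}\right) = \left(427 + 7 \sqrt{7}\right) \left(- \frac{2}{3}\right) = - \frac{854}{3} - \frac{14 \sqrt{7}}{3}$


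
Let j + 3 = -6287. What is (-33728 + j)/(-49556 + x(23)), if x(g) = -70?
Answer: 20009/24813 ≈ 0.80639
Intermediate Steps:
j = -6290 (j = -3 - 6287 = -6290)
(-33728 + j)/(-49556 + x(23)) = (-33728 - 6290)/(-49556 - 70) = -40018/(-49626) = -40018*(-1/49626) = 20009/24813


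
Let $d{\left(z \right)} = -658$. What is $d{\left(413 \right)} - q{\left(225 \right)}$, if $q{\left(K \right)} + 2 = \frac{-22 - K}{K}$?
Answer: $- \frac{147353}{225} \approx -654.9$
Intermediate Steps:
$q{\left(K \right)} = -2 + \frac{-22 - K}{K}$
$d{\left(413 \right)} - q{\left(225 \right)} = -658 - \left(-3 - \frac{22}{225}\right) = -658 - - \frac{697}{225} = -658 + \frac{697}{225} = - \frac{147353}{225}$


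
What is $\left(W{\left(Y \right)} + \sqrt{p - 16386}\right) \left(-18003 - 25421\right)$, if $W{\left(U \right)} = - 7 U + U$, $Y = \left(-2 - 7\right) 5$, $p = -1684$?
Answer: $-11724480 - 43424 i \sqrt{18070} \approx -1.1724 \cdot 10^{7} - 5.8373 \cdot 10^{6} i$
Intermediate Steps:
$Y = -45$ ($Y = \left(-9\right) 5 = -45$)
$W{\left(U \right)} = - 6 U$
$\left(W{\left(Y \right)} + \sqrt{p - 16386}\right) \left(-18003 - 25421\right) = \left(\left(-6\right) \left(-45\right) + \sqrt{-1684 - 16386}\right) \left(-18003 - 25421\right) = \left(270 + \sqrt{-18070}\right) \left(-18003 - 25421\right) = \left(270 + i \sqrt{18070}\right) \left(-18003 - 25421\right) = \left(270 + i \sqrt{18070}\right) \left(-43424\right) = -11724480 - 43424 i \sqrt{18070}$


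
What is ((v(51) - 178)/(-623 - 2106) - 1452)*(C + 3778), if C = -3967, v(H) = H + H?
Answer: 748899648/2729 ≈ 2.7442e+5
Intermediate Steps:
v(H) = 2*H
((v(51) - 178)/(-623 - 2106) - 1452)*(C + 3778) = ((2*51 - 178)/(-623 - 2106) - 1452)*(-3967 + 3778) = ((102 - 178)/(-2729) - 1452)*(-189) = (-76*(-1/2729) - 1452)*(-189) = (76/2729 - 1452)*(-189) = -3962432/2729*(-189) = 748899648/2729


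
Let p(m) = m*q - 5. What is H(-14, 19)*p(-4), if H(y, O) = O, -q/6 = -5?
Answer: -2375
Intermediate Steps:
q = 30 (q = -6*(-5) = 30)
p(m) = -5 + 30*m (p(m) = m*30 - 5 = 30*m - 5 = -5 + 30*m)
H(-14, 19)*p(-4) = 19*(-5 + 30*(-4)) = 19*(-5 - 120) = 19*(-125) = -2375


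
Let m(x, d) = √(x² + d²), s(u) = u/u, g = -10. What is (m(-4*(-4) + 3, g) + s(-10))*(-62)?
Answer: -62 - 62*√461 ≈ -1393.2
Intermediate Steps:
s(u) = 1
m(x, d) = √(d² + x²)
(m(-4*(-4) + 3, g) + s(-10))*(-62) = (√((-10)² + (-4*(-4) + 3)²) + 1)*(-62) = (√(100 + (16 + 3)²) + 1)*(-62) = (√(100 + 19²) + 1)*(-62) = (√(100 + 361) + 1)*(-62) = (√461 + 1)*(-62) = (1 + √461)*(-62) = -62 - 62*√461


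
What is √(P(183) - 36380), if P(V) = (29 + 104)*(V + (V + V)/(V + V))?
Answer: 2*I*√2977 ≈ 109.12*I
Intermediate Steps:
P(V) = 133 + 133*V (P(V) = 133*(V + (2*V)/((2*V))) = 133*(V + (2*V)*(1/(2*V))) = 133*(V + 1) = 133*(1 + V) = 133 + 133*V)
√(P(183) - 36380) = √((133 + 133*183) - 36380) = √((133 + 24339) - 36380) = √(24472 - 36380) = √(-11908) = 2*I*√2977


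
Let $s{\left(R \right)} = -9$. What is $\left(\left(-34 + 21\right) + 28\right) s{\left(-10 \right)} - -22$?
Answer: $-113$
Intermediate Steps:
$\left(\left(-34 + 21\right) + 28\right) s{\left(-10 \right)} - -22 = \left(\left(-34 + 21\right) + 28\right) \left(-9\right) - -22 = \left(-13 + 28\right) \left(-9\right) + 22 = 15 \left(-9\right) + 22 = -135 + 22 = -113$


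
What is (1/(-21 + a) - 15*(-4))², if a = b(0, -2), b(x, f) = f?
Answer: 1901641/529 ≈ 3594.8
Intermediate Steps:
a = -2
(1/(-21 + a) - 15*(-4))² = (1/(-21 - 2) - 15*(-4))² = (1/(-23) + 60)² = (-1/23 + 60)² = (1379/23)² = 1901641/529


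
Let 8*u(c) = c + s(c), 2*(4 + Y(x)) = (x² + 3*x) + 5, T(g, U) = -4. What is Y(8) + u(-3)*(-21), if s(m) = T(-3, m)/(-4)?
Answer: 191/4 ≈ 47.750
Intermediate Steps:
Y(x) = -3/2 + x²/2 + 3*x/2 (Y(x) = -4 + ((x² + 3*x) + 5)/2 = -4 + (5 + x² + 3*x)/2 = -4 + (5/2 + x²/2 + 3*x/2) = -3/2 + x²/2 + 3*x/2)
s(m) = 1 (s(m) = -4/(-4) = -4*(-¼) = 1)
u(c) = ⅛ + c/8 (u(c) = (c + 1)/8 = (1 + c)/8 = ⅛ + c/8)
Y(8) + u(-3)*(-21) = (-3/2 + (½)*8² + (3/2)*8) + (⅛ + (⅛)*(-3))*(-21) = (-3/2 + (½)*64 + 12) + (⅛ - 3/8)*(-21) = (-3/2 + 32 + 12) - ¼*(-21) = 85/2 + 21/4 = 191/4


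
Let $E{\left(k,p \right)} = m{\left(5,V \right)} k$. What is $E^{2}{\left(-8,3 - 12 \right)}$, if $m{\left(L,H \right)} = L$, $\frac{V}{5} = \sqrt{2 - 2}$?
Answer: $1600$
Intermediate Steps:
$V = 0$ ($V = 5 \sqrt{2 - 2} = 5 \sqrt{0} = 5 \cdot 0 = 0$)
$E{\left(k,p \right)} = 5 k$
$E^{2}{\left(-8,3 - 12 \right)} = \left(5 \left(-8\right)\right)^{2} = \left(-40\right)^{2} = 1600$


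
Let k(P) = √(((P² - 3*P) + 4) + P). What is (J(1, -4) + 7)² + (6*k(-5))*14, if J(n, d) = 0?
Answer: 49 + 84*√39 ≈ 573.58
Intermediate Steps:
k(P) = √(4 + P² - 2*P) (k(P) = √((4 + P² - 3*P) + P) = √(4 + P² - 2*P))
(J(1, -4) + 7)² + (6*k(-5))*14 = (0 + 7)² + (6*√(4 + (-5)² - 2*(-5)))*14 = 7² + (6*√(4 + 25 + 10))*14 = 49 + (6*√39)*14 = 49 + 84*√39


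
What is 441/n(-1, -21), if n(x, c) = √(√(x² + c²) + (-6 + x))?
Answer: 441/√(-7 + √442) ≈ 117.76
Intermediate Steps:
n(x, c) = √(-6 + x + √(c² + x²)) (n(x, c) = √(√(c² + x²) + (-6 + x)) = √(-6 + x + √(c² + x²)))
441/n(-1, -21) = 441/(√(-6 - 1 + √((-21)² + (-1)²))) = 441/(√(-6 - 1 + √(441 + 1))) = 441/(√(-6 - 1 + √442)) = 441/(√(-7 + √442)) = 441/√(-7 + √442)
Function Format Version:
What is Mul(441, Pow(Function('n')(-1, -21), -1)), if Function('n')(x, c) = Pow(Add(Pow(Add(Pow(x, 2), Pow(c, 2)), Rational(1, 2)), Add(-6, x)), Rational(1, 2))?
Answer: Mul(441, Pow(Add(-7, Pow(442, Rational(1, 2))), Rational(-1, 2))) ≈ 117.76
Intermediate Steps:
Function('n')(x, c) = Pow(Add(-6, x, Pow(Add(Pow(c, 2), Pow(x, 2)), Rational(1, 2))), Rational(1, 2)) (Function('n')(x, c) = Pow(Add(Pow(Add(Pow(c, 2), Pow(x, 2)), Rational(1, 2)), Add(-6, x)), Rational(1, 2)) = Pow(Add(-6, x, Pow(Add(Pow(c, 2), Pow(x, 2)), Rational(1, 2))), Rational(1, 2)))
Mul(441, Pow(Function('n')(-1, -21), -1)) = Mul(441, Pow(Pow(Add(-6, -1, Pow(Add(Pow(-21, 2), Pow(-1, 2)), Rational(1, 2))), Rational(1, 2)), -1)) = Mul(441, Pow(Pow(Add(-6, -1, Pow(Add(441, 1), Rational(1, 2))), Rational(1, 2)), -1)) = Mul(441, Pow(Pow(Add(-6, -1, Pow(442, Rational(1, 2))), Rational(1, 2)), -1)) = Mul(441, Pow(Pow(Add(-7, Pow(442, Rational(1, 2))), Rational(1, 2)), -1)) = Mul(441, Pow(Add(-7, Pow(442, Rational(1, 2))), Rational(-1, 2)))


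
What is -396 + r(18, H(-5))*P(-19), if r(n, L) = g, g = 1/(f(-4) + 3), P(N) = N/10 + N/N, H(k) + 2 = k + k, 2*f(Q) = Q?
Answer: -3969/10 ≈ -396.90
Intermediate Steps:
f(Q) = Q/2
H(k) = -2 + 2*k (H(k) = -2 + (k + k) = -2 + 2*k)
P(N) = 1 + N/10 (P(N) = N*(1/10) + 1 = N/10 + 1 = 1 + N/10)
g = 1 (g = 1/((1/2)*(-4) + 3) = 1/(-2 + 3) = 1/1 = 1)
r(n, L) = 1
-396 + r(18, H(-5))*P(-19) = -396 + 1*(1 + (1/10)*(-19)) = -396 + 1*(1 - 19/10) = -396 + 1*(-9/10) = -396 - 9/10 = -3969/10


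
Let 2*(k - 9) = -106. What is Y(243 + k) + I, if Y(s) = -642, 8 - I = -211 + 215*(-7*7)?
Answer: 10112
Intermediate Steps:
k = -44 (k = 9 + (½)*(-106) = 9 - 53 = -44)
I = 10754 (I = 8 - (-211 + 215*(-7*7)) = 8 - (-211 + 215*(-49)) = 8 - (-211 - 10535) = 8 - 1*(-10746) = 8 + 10746 = 10754)
Y(243 + k) + I = -642 + 10754 = 10112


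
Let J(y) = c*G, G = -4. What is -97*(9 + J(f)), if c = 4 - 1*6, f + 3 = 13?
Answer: -1649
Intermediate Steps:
f = 10 (f = -3 + 13 = 10)
c = -2 (c = 4 - 6 = -2)
J(y) = 8 (J(y) = -2*(-4) = 8)
-97*(9 + J(f)) = -97*(9 + 8) = -97*17 = -1649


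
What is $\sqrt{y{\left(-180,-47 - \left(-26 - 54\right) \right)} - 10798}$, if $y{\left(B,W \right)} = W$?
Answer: $i \sqrt{10765} \approx 103.75 i$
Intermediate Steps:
$\sqrt{y{\left(-180,-47 - \left(-26 - 54\right) \right)} - 10798} = \sqrt{\left(-47 - \left(-26 - 54\right)\right) - 10798} = \sqrt{\left(-47 - -80\right) - 10798} = \sqrt{\left(-47 + 80\right) - 10798} = \sqrt{33 - 10798} = \sqrt{-10765} = i \sqrt{10765}$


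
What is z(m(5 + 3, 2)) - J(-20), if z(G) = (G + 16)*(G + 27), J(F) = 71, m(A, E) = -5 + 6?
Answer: 405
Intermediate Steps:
m(A, E) = 1
z(G) = (16 + G)*(27 + G)
z(m(5 + 3, 2)) - J(-20) = (432 + 1² + 43*1) - 1*71 = (432 + 1 + 43) - 71 = 476 - 71 = 405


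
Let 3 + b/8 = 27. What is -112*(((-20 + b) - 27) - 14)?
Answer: -14672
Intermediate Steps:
b = 192 (b = -24 + 8*27 = -24 + 216 = 192)
-112*(((-20 + b) - 27) - 14) = -112*(((-20 + 192) - 27) - 14) = -112*((172 - 27) - 14) = -112*(145 - 14) = -112*131 = -14672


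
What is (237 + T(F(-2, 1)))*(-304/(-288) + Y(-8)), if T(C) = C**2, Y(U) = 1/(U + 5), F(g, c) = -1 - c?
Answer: 3133/18 ≈ 174.06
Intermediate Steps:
Y(U) = 1/(5 + U)
(237 + T(F(-2, 1)))*(-304/(-288) + Y(-8)) = (237 + (-1 - 1*1)**2)*(-304/(-288) + 1/(5 - 8)) = (237 + (-1 - 1)**2)*(-304*(-1/288) + 1/(-3)) = (237 + (-2)**2)*(19/18 - 1/3) = (237 + 4)*(13/18) = 241*(13/18) = 3133/18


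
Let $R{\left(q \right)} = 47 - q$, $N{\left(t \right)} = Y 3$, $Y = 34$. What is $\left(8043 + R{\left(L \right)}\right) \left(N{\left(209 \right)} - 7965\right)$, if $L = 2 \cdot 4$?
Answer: $-63548766$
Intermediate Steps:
$L = 8$
$N{\left(t \right)} = 102$ ($N{\left(t \right)} = 34 \cdot 3 = 102$)
$\left(8043 + R{\left(L \right)}\right) \left(N{\left(209 \right)} - 7965\right) = \left(8043 + \left(47 - 8\right)\right) \left(102 - 7965\right) = \left(8043 + \left(47 - 8\right)\right) \left(-7863\right) = \left(8043 + 39\right) \left(-7863\right) = 8082 \left(-7863\right) = -63548766$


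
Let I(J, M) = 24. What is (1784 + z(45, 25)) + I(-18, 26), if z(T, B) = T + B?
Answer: 1878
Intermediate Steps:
z(T, B) = B + T
(1784 + z(45, 25)) + I(-18, 26) = (1784 + (25 + 45)) + 24 = (1784 + 70) + 24 = 1854 + 24 = 1878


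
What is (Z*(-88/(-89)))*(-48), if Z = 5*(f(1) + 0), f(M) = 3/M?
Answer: -63360/89 ≈ -711.91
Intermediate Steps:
Z = 15 (Z = 5*(3/1 + 0) = 5*(3*1 + 0) = 5*(3 + 0) = 5*3 = 15)
(Z*(-88/(-89)))*(-48) = (15*(-88/(-89)))*(-48) = (15*(-88*(-1/89)))*(-48) = (15*(88/89))*(-48) = (1320/89)*(-48) = -63360/89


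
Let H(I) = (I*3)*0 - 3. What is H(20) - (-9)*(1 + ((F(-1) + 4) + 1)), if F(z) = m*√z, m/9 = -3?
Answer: 51 - 243*I ≈ 51.0 - 243.0*I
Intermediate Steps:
m = -27 (m = 9*(-3) = -27)
H(I) = -3 (H(I) = (3*I)*0 - 3 = 0 - 3 = -3)
F(z) = -27*√z
H(20) - (-9)*(1 + ((F(-1) + 4) + 1)) = -3 - (-9)*(1 + ((-27*I + 4) + 1)) = -3 - (-9)*(1 + ((4 - 27*I) + 1)) = -3 - (-9)*(1 + (5 - 27*I)) = -3 - (-9)*(6 - 27*I) = -3 - (-54 + 243*I) = -3 + (54 - 243*I) = 51 - 243*I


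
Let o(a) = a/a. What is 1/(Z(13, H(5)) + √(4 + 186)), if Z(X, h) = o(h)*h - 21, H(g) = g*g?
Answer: -2/87 + √190/174 ≈ 0.056230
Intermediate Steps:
o(a) = 1
H(g) = g²
Z(X, h) = -21 + h (Z(X, h) = 1*h - 21 = h - 21 = -21 + h)
1/(Z(13, H(5)) + √(4 + 186)) = 1/((-21 + 5²) + √(4 + 186)) = 1/((-21 + 25) + √190) = 1/(4 + √190)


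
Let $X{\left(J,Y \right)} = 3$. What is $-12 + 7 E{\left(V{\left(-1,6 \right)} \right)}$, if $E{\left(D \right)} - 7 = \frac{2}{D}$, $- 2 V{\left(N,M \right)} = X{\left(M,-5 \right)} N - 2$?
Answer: $\frac{213}{5} \approx 42.6$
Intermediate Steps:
$V{\left(N,M \right)} = 1 - \frac{3 N}{2}$ ($V{\left(N,M \right)} = - \frac{3 N - 2}{2} = - \frac{-2 + 3 N}{2} = 1 - \frac{3 N}{2}$)
$E{\left(D \right)} = 7 + \frac{2}{D}$
$-12 + 7 E{\left(V{\left(-1,6 \right)} \right)} = -12 + 7 \left(7 + \frac{2}{1 - - \frac{3}{2}}\right) = -12 + 7 \left(7 + \frac{2}{1 + \frac{3}{2}}\right) = -12 + 7 \left(7 + \frac{2}{\frac{5}{2}}\right) = -12 + 7 \left(7 + 2 \cdot \frac{2}{5}\right) = -12 + 7 \left(7 + \frac{4}{5}\right) = -12 + 7 \cdot \frac{39}{5} = -12 + \frac{273}{5} = \frac{213}{5}$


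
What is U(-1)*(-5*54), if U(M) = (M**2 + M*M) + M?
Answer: -270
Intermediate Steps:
U(M) = M + 2*M**2 (U(M) = (M**2 + M**2) + M = 2*M**2 + M = M + 2*M**2)
U(-1)*(-5*54) = (-(1 + 2*(-1)))*(-5*54) = -(1 - 2)*(-270) = -1*(-1)*(-270) = 1*(-270) = -270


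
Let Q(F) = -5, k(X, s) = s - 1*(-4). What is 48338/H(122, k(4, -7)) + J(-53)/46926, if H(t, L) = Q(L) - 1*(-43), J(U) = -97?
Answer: 1134152651/891594 ≈ 1272.1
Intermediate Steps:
k(X, s) = 4 + s (k(X, s) = s + 4 = 4 + s)
H(t, L) = 38 (H(t, L) = -5 - 1*(-43) = -5 + 43 = 38)
48338/H(122, k(4, -7)) + J(-53)/46926 = 48338/38 - 97/46926 = 48338*(1/38) - 97*1/46926 = 24169/19 - 97/46926 = 1134152651/891594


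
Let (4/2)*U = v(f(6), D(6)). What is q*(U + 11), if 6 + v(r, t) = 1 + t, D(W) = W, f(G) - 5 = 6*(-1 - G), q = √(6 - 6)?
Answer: 0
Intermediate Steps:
q = 0 (q = √0 = 0)
f(G) = -1 - 6*G (f(G) = 5 + 6*(-1 - G) = 5 + (-6 - 6*G) = -1 - 6*G)
v(r, t) = -5 + t (v(r, t) = -6 + (1 + t) = -5 + t)
U = ½ (U = (-5 + 6)/2 = (½)*1 = ½ ≈ 0.50000)
q*(U + 11) = 0*(½ + 11) = 0*(23/2) = 0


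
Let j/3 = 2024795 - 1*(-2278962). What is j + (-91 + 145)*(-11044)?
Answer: 12314895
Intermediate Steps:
j = 12911271 (j = 3*(2024795 - 1*(-2278962)) = 3*(2024795 + 2278962) = 3*4303757 = 12911271)
j + (-91 + 145)*(-11044) = 12911271 + (-91 + 145)*(-11044) = 12911271 + 54*(-11044) = 12911271 - 596376 = 12314895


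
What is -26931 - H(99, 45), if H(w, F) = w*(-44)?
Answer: -22575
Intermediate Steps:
H(w, F) = -44*w
-26931 - H(99, 45) = -26931 - (-44)*99 = -26931 - 1*(-4356) = -26931 + 4356 = -22575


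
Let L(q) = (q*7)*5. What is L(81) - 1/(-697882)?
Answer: 1978495471/697882 ≈ 2835.0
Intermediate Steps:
L(q) = 35*q (L(q) = (7*q)*5 = 35*q)
L(81) - 1/(-697882) = 35*81 - 1/(-697882) = 2835 - 1*(-1/697882) = 2835 + 1/697882 = 1978495471/697882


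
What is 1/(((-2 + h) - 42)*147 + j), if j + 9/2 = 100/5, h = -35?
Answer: -2/23195 ≈ -8.6225e-5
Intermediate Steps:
j = 31/2 (j = -9/2 + 100/5 = -9/2 + 100*(⅕) = -9/2 + 20 = 31/2 ≈ 15.500)
1/(((-2 + h) - 42)*147 + j) = 1/(((-2 - 35) - 42)*147 + 31/2) = 1/((-37 - 42)*147 + 31/2) = 1/(-79*147 + 31/2) = 1/(-11613 + 31/2) = 1/(-23195/2) = -2/23195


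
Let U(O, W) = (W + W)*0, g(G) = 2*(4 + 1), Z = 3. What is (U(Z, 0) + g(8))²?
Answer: 100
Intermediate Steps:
g(G) = 10 (g(G) = 2*5 = 10)
U(O, W) = 0 (U(O, W) = (2*W)*0 = 0)
(U(Z, 0) + g(8))² = (0 + 10)² = 10² = 100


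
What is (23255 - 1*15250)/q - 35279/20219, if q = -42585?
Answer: -332841862/172205223 ≈ -1.9328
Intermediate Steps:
(23255 - 1*15250)/q - 35279/20219 = (23255 - 1*15250)/(-42585) - 35279/20219 = (23255 - 15250)*(-1/42585) - 35279*1/20219 = 8005*(-1/42585) - 35279/20219 = -1601/8517 - 35279/20219 = -332841862/172205223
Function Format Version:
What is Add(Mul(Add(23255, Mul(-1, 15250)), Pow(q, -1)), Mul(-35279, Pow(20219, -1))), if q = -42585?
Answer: Rational(-332841862, 172205223) ≈ -1.9328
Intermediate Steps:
Add(Mul(Add(23255, Mul(-1, 15250)), Pow(q, -1)), Mul(-35279, Pow(20219, -1))) = Add(Mul(Add(23255, Mul(-1, 15250)), Pow(-42585, -1)), Mul(-35279, Pow(20219, -1))) = Add(Mul(Add(23255, -15250), Rational(-1, 42585)), Mul(-35279, Rational(1, 20219))) = Add(Mul(8005, Rational(-1, 42585)), Rational(-35279, 20219)) = Add(Rational(-1601, 8517), Rational(-35279, 20219)) = Rational(-332841862, 172205223)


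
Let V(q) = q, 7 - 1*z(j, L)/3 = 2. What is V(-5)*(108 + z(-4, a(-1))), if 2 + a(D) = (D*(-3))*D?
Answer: -615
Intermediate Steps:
a(D) = -2 - 3*D² (a(D) = -2 + (D*(-3))*D = -2 + (-3*D)*D = -2 - 3*D²)
z(j, L) = 15 (z(j, L) = 21 - 3*2 = 21 - 6 = 15)
V(-5)*(108 + z(-4, a(-1))) = -5*(108 + 15) = -5*123 = -615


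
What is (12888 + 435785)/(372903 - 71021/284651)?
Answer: 127715218123/106147140832 ≈ 1.2032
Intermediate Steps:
(12888 + 435785)/(372903 - 71021/284651) = 448673/(372903 - 71021*1/284651) = 448673/(372903 - 71021/284651) = 448673/(106147140832/284651) = 448673*(284651/106147140832) = 127715218123/106147140832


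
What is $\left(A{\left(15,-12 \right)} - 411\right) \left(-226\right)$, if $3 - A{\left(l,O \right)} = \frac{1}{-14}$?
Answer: $\frac{645343}{7} \approx 92192.0$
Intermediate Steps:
$A{\left(l,O \right)} = \frac{43}{14}$ ($A{\left(l,O \right)} = 3 - \frac{1}{-14} = 3 - - \frac{1}{14} = 3 + \frac{1}{14} = \frac{43}{14}$)
$\left(A{\left(15,-12 \right)} - 411\right) \left(-226\right) = \left(\frac{43}{14} - 411\right) \left(-226\right) = \left(- \frac{5711}{14}\right) \left(-226\right) = \frac{645343}{7}$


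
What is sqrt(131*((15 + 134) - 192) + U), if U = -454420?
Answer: 3*I*sqrt(51117) ≈ 678.27*I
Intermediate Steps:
sqrt(131*((15 + 134) - 192) + U) = sqrt(131*((15 + 134) - 192) - 454420) = sqrt(131*(149 - 192) - 454420) = sqrt(131*(-43) - 454420) = sqrt(-5633 - 454420) = sqrt(-460053) = 3*I*sqrt(51117)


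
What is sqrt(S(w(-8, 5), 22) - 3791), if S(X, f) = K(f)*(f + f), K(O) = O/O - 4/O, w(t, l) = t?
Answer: I*sqrt(3755) ≈ 61.278*I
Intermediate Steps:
K(O) = 1 - 4/O
S(X, f) = -8 + 2*f (S(X, f) = ((-4 + f)/f)*(f + f) = ((-4 + f)/f)*(2*f) = -8 + 2*f)
sqrt(S(w(-8, 5), 22) - 3791) = sqrt((-8 + 2*22) - 3791) = sqrt((-8 + 44) - 3791) = sqrt(36 - 3791) = sqrt(-3755) = I*sqrt(3755)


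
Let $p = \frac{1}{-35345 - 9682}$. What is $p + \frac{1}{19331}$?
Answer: $\frac{25696}{870416937} \approx 2.9521 \cdot 10^{-5}$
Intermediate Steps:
$p = - \frac{1}{45027}$ ($p = \frac{1}{-45027} = - \frac{1}{45027} \approx -2.2209 \cdot 10^{-5}$)
$p + \frac{1}{19331} = - \frac{1}{45027} + \frac{1}{19331} = \frac{25696}{870416937}$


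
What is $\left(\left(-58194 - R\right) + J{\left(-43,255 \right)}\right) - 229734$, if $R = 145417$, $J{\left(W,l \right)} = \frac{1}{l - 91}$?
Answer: $- \frac{71068579}{164} \approx -4.3335 \cdot 10^{5}$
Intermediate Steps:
$J{\left(W,l \right)} = \frac{1}{-91 + l}$
$\left(\left(-58194 - R\right) + J{\left(-43,255 \right)}\right) - 229734 = \left(\left(-58194 - 145417\right) + \frac{1}{-91 + 255}\right) - 229734 = \left(\left(-58194 - 145417\right) + \frac{1}{164}\right) - 229734 = \left(-203611 + \frac{1}{164}\right) - 229734 = - \frac{33392203}{164} - 229734 = - \frac{71068579}{164}$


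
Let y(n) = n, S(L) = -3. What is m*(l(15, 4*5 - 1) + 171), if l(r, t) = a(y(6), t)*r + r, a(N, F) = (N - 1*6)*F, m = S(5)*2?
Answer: -1116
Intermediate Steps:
m = -6 (m = -3*2 = -6)
a(N, F) = F*(-6 + N) (a(N, F) = (N - 6)*F = (-6 + N)*F = F*(-6 + N))
l(r, t) = r (l(r, t) = (t*(-6 + 6))*r + r = (t*0)*r + r = 0*r + r = 0 + r = r)
m*(l(15, 4*5 - 1) + 171) = -6*(15 + 171) = -6*186 = -1116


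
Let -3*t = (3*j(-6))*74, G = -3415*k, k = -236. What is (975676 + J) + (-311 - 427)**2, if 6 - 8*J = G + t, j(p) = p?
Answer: 5678091/4 ≈ 1.4195e+6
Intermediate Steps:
G = 805940 (G = -3415*(-236) = 805940)
t = 444 (t = -3*(-6)*74/3 = -(-6)*74 = -1/3*(-1332) = 444)
J = -403189/4 (J = 3/4 - (805940 + 444)/8 = 3/4 - 1/8*806384 = 3/4 - 100798 = -403189/4 ≈ -1.0080e+5)
(975676 + J) + (-311 - 427)**2 = (975676 - 403189/4) + (-311 - 427)**2 = 3499515/4 + (-738)**2 = 3499515/4 + 544644 = 5678091/4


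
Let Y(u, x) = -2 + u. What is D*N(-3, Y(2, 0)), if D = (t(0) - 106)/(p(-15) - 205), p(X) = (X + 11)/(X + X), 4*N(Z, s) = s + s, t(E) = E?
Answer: 0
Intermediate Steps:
N(Z, s) = s/2 (N(Z, s) = (s + s)/4 = (2*s)/4 = s/2)
p(X) = (11 + X)/(2*X) (p(X) = (11 + X)/((2*X)) = (11 + X)*(1/(2*X)) = (11 + X)/(2*X))
D = 1590/3073 (D = (0 - 106)/((1/2)*(11 - 15)/(-15) - 205) = -106/((1/2)*(-1/15)*(-4) - 205) = -106/(2/15 - 205) = -106/(-3073/15) = -106*(-15/3073) = 1590/3073 ≈ 0.51741)
D*N(-3, Y(2, 0)) = 1590*((-2 + 2)/2)/3073 = 1590*((1/2)*0)/3073 = (1590/3073)*0 = 0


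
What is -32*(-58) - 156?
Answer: 1700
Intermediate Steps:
-32*(-58) - 156 = 1856 - 156 = 1700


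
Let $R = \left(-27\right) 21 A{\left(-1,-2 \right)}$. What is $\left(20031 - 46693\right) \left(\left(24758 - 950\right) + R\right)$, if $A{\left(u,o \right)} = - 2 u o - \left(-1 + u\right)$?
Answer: $-665003604$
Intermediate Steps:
$A{\left(u,o \right)} = 1 - u - 2 o u$ ($A{\left(u,o \right)} = - 2 o u - \left(-1 + u\right) = 1 - u - 2 o u$)
$R = 1134$ ($R = \left(-27\right) 21 \left(1 - -1 - \left(-4\right) \left(-1\right)\right) = - 567 \left(1 + 1 - 4\right) = \left(-567\right) \left(-2\right) = 1134$)
$\left(20031 - 46693\right) \left(\left(24758 - 950\right) + R\right) = \left(20031 - 46693\right) \left(\left(24758 - 950\right) + 1134\right) = - 26662 \left(23808 + 1134\right) = \left(-26662\right) 24942 = -665003604$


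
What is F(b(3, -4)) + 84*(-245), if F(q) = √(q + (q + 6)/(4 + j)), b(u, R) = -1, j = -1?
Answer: -20580 + √6/3 ≈ -20579.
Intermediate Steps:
F(q) = √(2 + 4*q/3) (F(q) = √(q + (q + 6)/(4 - 1)) = √(q + (6 + q)/3) = √(q + (6 + q)*(⅓)) = √(q + (2 + q/3)) = √(2 + 4*q/3))
F(b(3, -4)) + 84*(-245) = √(18 + 12*(-1))/3 + 84*(-245) = √(18 - 12)/3 - 20580 = √6/3 - 20580 = -20580 + √6/3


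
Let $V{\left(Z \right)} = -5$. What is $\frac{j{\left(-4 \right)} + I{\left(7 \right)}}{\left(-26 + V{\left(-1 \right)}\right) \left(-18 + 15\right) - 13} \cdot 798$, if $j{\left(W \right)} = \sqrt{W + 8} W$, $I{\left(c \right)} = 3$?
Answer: $- \frac{399}{8} \approx -49.875$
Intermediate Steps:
$j{\left(W \right)} = W \sqrt{8 + W}$ ($j{\left(W \right)} = \sqrt{8 + W} W = W \sqrt{8 + W}$)
$\frac{j{\left(-4 \right)} + I{\left(7 \right)}}{\left(-26 + V{\left(-1 \right)}\right) \left(-18 + 15\right) - 13} \cdot 798 = \frac{- 4 \sqrt{8 - 4} + 3}{\left(-26 - 5\right) \left(-18 + 15\right) - 13} \cdot 798 = \frac{- 4 \sqrt{4} + 3}{\left(-31\right) \left(-3\right) - 13} \cdot 798 = \frac{\left(-4\right) 2 + 3}{93 - 13} \cdot 798 = \frac{-8 + 3}{80} \cdot 798 = \left(-5\right) \frac{1}{80} \cdot 798 = \left(- \frac{1}{16}\right) 798 = - \frac{399}{8}$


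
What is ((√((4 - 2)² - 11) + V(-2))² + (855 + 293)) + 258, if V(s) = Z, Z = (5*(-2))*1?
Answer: 1499 - 20*I*√7 ≈ 1499.0 - 52.915*I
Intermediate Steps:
Z = -10 (Z = -10*1 = -10)
V(s) = -10
((√((4 - 2)² - 11) + V(-2))² + (855 + 293)) + 258 = ((√((4 - 2)² - 11) - 10)² + (855 + 293)) + 258 = ((√(2² - 11) - 10)² + 1148) + 258 = ((√(4 - 11) - 10)² + 1148) + 258 = ((√(-7) - 10)² + 1148) + 258 = ((I*√7 - 10)² + 1148) + 258 = ((-10 + I*√7)² + 1148) + 258 = (1148 + (-10 + I*√7)²) + 258 = 1406 + (-10 + I*√7)²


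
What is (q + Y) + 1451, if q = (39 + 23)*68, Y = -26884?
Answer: -21217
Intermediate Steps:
q = 4216 (q = 62*68 = 4216)
(q + Y) + 1451 = (4216 - 26884) + 1451 = -22668 + 1451 = -21217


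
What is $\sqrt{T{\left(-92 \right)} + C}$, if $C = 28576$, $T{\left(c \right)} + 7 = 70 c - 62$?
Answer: $\sqrt{22067} \approx 148.55$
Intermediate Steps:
$T{\left(c \right)} = -69 + 70 c$ ($T{\left(c \right)} = -7 + \left(70 c - 62\right) = -7 + \left(-62 + 70 c\right) = -69 + 70 c$)
$\sqrt{T{\left(-92 \right)} + C} = \sqrt{\left(-69 + 70 \left(-92\right)\right) + 28576} = \sqrt{\left(-69 - 6440\right) + 28576} = \sqrt{-6509 + 28576} = \sqrt{22067}$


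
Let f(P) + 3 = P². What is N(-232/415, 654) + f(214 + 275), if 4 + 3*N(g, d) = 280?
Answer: 239210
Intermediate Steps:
N(g, d) = 92 (N(g, d) = -4/3 + (⅓)*280 = -4/3 + 280/3 = 92)
f(P) = -3 + P²
N(-232/415, 654) + f(214 + 275) = 92 + (-3 + (214 + 275)²) = 92 + (-3 + 489²) = 92 + (-3 + 239121) = 92 + 239118 = 239210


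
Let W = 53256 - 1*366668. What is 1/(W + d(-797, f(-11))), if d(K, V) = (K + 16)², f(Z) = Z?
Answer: 1/296549 ≈ 3.3721e-6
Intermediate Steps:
d(K, V) = (16 + K)²
W = -313412 (W = 53256 - 366668 = -313412)
1/(W + d(-797, f(-11))) = 1/(-313412 + (16 - 797)²) = 1/(-313412 + (-781)²) = 1/(-313412 + 609961) = 1/296549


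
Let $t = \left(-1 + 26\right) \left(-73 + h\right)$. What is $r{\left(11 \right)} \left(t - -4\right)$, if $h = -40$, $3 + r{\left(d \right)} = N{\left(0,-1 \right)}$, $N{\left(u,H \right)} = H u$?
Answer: $8463$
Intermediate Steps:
$r{\left(d \right)} = -3$ ($r{\left(d \right)} = -3 - 0 = -3 + 0 = -3$)
$t = -2825$ ($t = \left(-1 + 26\right) \left(-73 - 40\right) = 25 \left(-113\right) = -2825$)
$r{\left(11 \right)} \left(t - -4\right) = - 3 \left(-2825 - -4\right) = - 3 \left(-2825 + \left(-6 + 10\right)\right) = - 3 \left(-2825 + 4\right) = \left(-3\right) \left(-2821\right) = 8463$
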